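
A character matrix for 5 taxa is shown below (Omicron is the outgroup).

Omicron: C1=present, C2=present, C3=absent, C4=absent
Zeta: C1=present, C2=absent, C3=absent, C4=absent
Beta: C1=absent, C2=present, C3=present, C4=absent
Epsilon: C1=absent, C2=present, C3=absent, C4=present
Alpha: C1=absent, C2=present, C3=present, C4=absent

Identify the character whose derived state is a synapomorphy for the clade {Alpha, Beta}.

Character polarity is set by the outgroup: the derived state is whichever differs from the outgroup's state, so for C1, C2 the derived state is 'absent', and for the remaining characters it is 'present'.
C1 (derived state 'absent') is shared by Alpha, Beta, and Epsilon — a synapomorphy uniting that clade.
C2 (derived state 'absent') is unique to Zeta (autapomorphy; uninformative for grouping).
Only Alpha and Beta show the derived state 'present' for C3, supporting them as a clade.
C4 (derived state 'present') is unique to Epsilon (autapomorphy; uninformative for grouping).
Most parsimonious ingroup topology: (Zeta,((Beta,Alpha),Epsilon)).
The clade {Alpha, Beta} is supported by C3: its derived state 'present' occurs in exactly those taxa and in no other taxon (including the outgroup).

C3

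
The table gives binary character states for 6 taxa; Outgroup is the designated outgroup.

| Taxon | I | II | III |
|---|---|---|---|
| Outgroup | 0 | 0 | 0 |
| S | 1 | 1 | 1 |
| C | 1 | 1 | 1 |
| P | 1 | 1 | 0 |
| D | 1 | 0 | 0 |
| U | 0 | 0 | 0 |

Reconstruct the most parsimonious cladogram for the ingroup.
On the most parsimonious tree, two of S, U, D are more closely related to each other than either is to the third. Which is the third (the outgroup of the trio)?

The outgroup has state '0' for every character, so '1' is the derived state throughout.
Only C, D, P, and S show the derived state '1' for I, supporting them as a clade.
II (derived state '1') is shared by C, P, and S — a synapomorphy uniting that clade.
Only C and S show the derived state '1' for III, supporting them as a clade.
Most parsimonious ingroup topology: ((((S,C),P),D),U).
S and D share a more recent common ancestor with each other than either does with U, so U is the least closely related of the three.

U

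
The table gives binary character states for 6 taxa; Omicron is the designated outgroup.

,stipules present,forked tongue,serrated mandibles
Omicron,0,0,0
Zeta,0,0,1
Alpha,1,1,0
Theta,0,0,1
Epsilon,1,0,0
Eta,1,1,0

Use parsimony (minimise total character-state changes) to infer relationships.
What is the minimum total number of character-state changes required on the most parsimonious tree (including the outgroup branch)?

The outgroup has state '0' for every character, so '1' is the derived state throughout.
stipules present (derived state '1') is shared by Alpha, Epsilon, and Eta — a synapomorphy uniting that clade.
Only Alpha and Eta show the derived state '1' for forked tongue, supporting them as a clade.
Only Theta and Zeta show the derived state '1' for serrated mandibles, supporting them as a clade.
Most parsimonious ingroup topology: ((Zeta,Theta),((Alpha,Eta),Epsilon)).
Changes per character on this tree: stipules present: 1; forked tongue: 1; serrated mandibles: 1.
Total = 3.

3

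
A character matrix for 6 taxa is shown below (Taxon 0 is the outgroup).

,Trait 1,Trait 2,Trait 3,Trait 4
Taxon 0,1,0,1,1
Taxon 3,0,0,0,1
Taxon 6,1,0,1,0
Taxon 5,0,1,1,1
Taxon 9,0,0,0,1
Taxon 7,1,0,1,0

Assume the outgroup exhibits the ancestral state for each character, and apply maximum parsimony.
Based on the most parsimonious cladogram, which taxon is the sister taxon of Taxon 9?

Taxon 3

Character polarity is set by the outgroup: the derived state is whichever differs from the outgroup's state, so for Trait 1, Trait 3, Trait 4 the derived state is '0', and for the remaining characters it is '1'.
Only Taxon 3, Taxon 5, and Taxon 9 show the derived state '0' for Trait 1, supporting them as a clade.
Trait 2 (derived state '1') is unique to Taxon 5 (autapomorphy; uninformative for grouping).
Trait 3 (derived state '0') is shared by Taxon 3 and Taxon 9 — a synapomorphy uniting that clade.
Trait 4 (derived state '0') is shared by Taxon 6 and Taxon 7 — a synapomorphy uniting that clade.
Most parsimonious ingroup topology: (((Taxon 3,Taxon 9),Taxon 5),(Taxon 6,Taxon 7)).
Taxon 9 and Taxon 3 form a cherry on this tree, so they are sister taxa.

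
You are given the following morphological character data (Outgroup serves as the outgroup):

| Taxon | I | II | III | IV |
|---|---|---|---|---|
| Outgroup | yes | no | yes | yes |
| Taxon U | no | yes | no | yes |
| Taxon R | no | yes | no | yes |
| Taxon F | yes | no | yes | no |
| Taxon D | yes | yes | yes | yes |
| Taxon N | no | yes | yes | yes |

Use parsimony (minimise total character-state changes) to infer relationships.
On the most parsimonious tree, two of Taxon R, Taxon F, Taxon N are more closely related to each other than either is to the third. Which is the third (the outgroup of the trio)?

Taxon F

Character polarity is set by the outgroup: the derived state is whichever differs from the outgroup's state, so for I, III, IV the derived state is 'no', and for the remaining characters it is 'yes'.
Only Taxon N, Taxon R, and Taxon U show the derived state 'no' for I, supporting them as a clade.
II (derived state 'yes') is shared by Taxon D, Taxon N, Taxon R, and Taxon U — a synapomorphy uniting that clade.
Only Taxon R and Taxon U show the derived state 'no' for III, supporting them as a clade.
IV (derived state 'no') is unique to Taxon F (autapomorphy; uninformative for grouping).
Most parsimonious ingroup topology: ((((Taxon U,Taxon R),Taxon N),Taxon D),Taxon F).
Taxon R and Taxon N share a more recent common ancestor with each other than either does with Taxon F, so Taxon F is the least closely related of the three.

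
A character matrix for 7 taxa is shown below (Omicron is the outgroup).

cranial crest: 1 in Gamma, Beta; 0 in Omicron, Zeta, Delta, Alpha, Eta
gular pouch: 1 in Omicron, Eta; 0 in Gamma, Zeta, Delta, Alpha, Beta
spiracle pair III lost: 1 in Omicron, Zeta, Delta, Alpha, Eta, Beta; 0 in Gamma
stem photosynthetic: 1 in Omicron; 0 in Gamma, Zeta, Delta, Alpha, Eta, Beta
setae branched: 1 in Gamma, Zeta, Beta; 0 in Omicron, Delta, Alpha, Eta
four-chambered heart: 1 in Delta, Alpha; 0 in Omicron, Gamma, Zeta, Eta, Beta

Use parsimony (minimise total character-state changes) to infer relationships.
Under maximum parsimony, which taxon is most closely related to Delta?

Alpha

Character polarity is set by the outgroup: the derived state is whichever differs from the outgroup's state, so for gular pouch, spiracle pair III lost, stem photosynthetic the derived state is '0', and for the remaining characters it is '1'.
cranial crest: derived state '1' in Beta and Gamma only — synapomorphy for {Beta, Gamma}.
Only Alpha, Beta, Delta, Gamma, and Zeta show the derived state '0' for gular pouch, supporting them as a clade.
spiracle pair III lost: derived state '0' in Gamma only — an autapomorphy, so it tells us nothing about relationships among taxa.
All ingroup taxa share the derived state '0' for stem photosynthetic; it defines the ingroup but does not resolve relationships within it.
setae branched (derived state '1') is shared by Beta, Gamma, and Zeta — a synapomorphy uniting that clade.
four-chambered heart: derived state '1' in Alpha and Delta only — synapomorphy for {Alpha, Delta}.
Most parsimonious ingroup topology: ((((Gamma,Beta),Zeta),(Delta,Alpha)),Eta).
Delta and Alpha form a cherry on this tree, so they are sister taxa.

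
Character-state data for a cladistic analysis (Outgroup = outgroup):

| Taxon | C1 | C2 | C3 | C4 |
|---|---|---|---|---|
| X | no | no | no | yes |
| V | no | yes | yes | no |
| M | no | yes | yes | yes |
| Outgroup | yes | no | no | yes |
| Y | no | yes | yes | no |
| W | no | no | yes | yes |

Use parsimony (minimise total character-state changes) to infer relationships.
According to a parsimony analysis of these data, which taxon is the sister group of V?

Character polarity is set by the outgroup: the derived state is whichever differs from the outgroup's state, so for C1, C4 the derived state is 'no', and for the remaining characters it is 'yes'.
All ingroup taxa share the derived state 'no' for C1; it defines the ingroup but does not resolve relationships within it.
Only M, V, and Y show the derived state 'yes' for C2, supporting them as a clade.
C3 (derived state 'yes') is shared by M, V, W, and Y — a synapomorphy uniting that clade.
C4 (derived state 'no') is shared by V and Y — a synapomorphy uniting that clade.
Most parsimonious ingroup topology: (((M,(Y,V)),W),X).
V and Y form a cherry on this tree, so they are sister taxa.

Y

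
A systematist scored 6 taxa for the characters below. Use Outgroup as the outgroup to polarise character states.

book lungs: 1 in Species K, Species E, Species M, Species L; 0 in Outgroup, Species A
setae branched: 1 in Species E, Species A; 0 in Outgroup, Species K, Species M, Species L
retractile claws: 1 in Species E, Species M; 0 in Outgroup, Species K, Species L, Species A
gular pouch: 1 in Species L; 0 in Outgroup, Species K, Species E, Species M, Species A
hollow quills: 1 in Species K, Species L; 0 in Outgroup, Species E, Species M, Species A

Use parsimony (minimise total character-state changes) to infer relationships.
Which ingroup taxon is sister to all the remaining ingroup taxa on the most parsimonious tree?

The outgroup has state '0' for every character, so '1' is the derived state throughout.
Only Species E, Species K, Species L, and Species M show the derived state '1' for book lungs, supporting them as a clade.
setae branched (state '1') occurs in Species A and Species E but conflicts with the nesting implied by the other characters — most parsimoniously interpreted as homoplasy.
retractile claws: derived state '1' in Species E and Species M only — synapomorphy for {Species E, Species M}.
gular pouch (derived state '1') is unique to Species L (autapomorphy; uninformative for grouping).
Only Species K and Species L show the derived state '1' for hollow quills, supporting them as a clade.
Most parsimonious ingroup topology: (((Species K,Species L),(Species E,Species M)),Species A).
Species A is sister to the clade containing all other ingroup taxa, so it is the earliest-diverging (most basal) ingroup lineage.

Species A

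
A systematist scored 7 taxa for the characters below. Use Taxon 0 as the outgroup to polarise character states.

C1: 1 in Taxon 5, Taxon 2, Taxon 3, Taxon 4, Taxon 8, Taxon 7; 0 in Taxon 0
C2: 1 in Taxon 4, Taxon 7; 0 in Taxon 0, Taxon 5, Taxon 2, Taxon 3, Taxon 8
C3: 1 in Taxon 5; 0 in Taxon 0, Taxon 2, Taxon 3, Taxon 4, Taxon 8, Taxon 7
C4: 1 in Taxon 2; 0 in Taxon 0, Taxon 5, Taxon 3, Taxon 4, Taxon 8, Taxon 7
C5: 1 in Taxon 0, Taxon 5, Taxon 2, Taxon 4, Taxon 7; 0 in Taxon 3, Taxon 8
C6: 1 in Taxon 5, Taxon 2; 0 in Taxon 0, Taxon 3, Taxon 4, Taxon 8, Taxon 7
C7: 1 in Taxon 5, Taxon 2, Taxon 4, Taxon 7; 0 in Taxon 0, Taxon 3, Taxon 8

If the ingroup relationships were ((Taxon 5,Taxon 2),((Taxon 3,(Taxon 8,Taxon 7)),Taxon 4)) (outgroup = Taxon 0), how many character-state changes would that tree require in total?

Map each character onto ((Taxon 5,Taxon 2),((Taxon 3,(Taxon 8,Taxon 7)),Taxon 4)) (rooted by Taxon 0) and count the minimum state changes it requires (Fitch parsimony):
C1: 1; C2: 2; C3: 1; C4: 1; C5: 2; C6: 1; C7: 3.
Total tree length = 11.

11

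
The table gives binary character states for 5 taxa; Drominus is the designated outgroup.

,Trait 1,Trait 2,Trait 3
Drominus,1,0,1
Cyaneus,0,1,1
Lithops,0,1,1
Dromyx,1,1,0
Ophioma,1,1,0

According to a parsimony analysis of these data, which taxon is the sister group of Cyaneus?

Character polarity is set by the outgroup: the derived state is whichever differs from the outgroup's state, so for Trait 1, Trait 3 the derived state is '0', and for the remaining characters it is '1'.
Only Cyaneus and Lithops show the derived state '0' for Trait 1, supporting them as a clade.
Trait 2 (derived state '1') is shared by all ingroup taxa — unites the whole ingroup.
Trait 3: derived state '0' in Dromyx and Ophioma only — synapomorphy for {Dromyx, Ophioma}.
Most parsimonious ingroup topology: ((Cyaneus,Lithops),(Dromyx,Ophioma)).
Cyaneus and Lithops form a cherry on this tree, so they are sister taxa.

Lithops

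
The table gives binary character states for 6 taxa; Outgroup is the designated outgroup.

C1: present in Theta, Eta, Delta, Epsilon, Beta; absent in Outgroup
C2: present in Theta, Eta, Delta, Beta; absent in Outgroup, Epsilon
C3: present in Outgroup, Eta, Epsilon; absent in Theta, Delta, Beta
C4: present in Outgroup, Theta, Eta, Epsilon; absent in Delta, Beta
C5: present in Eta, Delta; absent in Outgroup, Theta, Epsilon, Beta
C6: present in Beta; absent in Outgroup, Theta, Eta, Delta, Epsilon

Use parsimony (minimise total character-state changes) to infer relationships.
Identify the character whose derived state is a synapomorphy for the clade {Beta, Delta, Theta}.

Character polarity is set by the outgroup: the derived state is whichever differs from the outgroup's state, so for C3, C4 the derived state is 'absent', and for the remaining characters it is 'present'.
C1 (derived state 'present') is shared by all ingroup taxa — unites the whole ingroup.
Only Beta, Delta, Eta, and Theta show the derived state 'present' for C2, supporting them as a clade.
Only Beta, Delta, and Theta show the derived state 'absent' for C3, supporting them as a clade.
C4 (derived state 'absent') is shared by Beta and Delta — a synapomorphy uniting that clade.
C5 groups Delta and Eta, which is incompatible with the clades supported by the remaining characters; treating it as convergent (homoplasy) costs fewer steps than any alternative tree.
C6: derived state 'present' in Beta only — an autapomorphy, so it tells us nothing about relationships among taxa.
Most parsimonious ingroup topology: (((Theta,(Delta,Beta)),Eta),Epsilon).
The clade {Beta, Delta, Theta} is supported by C3: its derived state 'absent' occurs in exactly those taxa and in no other taxon (including the outgroup).

C3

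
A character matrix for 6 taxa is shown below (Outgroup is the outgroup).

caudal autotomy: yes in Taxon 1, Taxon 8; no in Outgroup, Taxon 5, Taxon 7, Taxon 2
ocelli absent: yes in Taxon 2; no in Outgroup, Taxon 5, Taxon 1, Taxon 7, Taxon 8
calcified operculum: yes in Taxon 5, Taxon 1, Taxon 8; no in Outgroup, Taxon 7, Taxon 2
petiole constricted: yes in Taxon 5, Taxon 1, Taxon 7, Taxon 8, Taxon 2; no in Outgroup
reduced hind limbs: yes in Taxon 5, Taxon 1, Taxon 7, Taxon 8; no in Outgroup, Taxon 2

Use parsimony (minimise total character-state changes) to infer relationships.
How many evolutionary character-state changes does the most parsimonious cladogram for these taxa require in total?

The outgroup has state 'no' for every character, so 'yes' is the derived state throughout.
caudal autotomy: derived state 'yes' in Taxon 1 and Taxon 8 only — synapomorphy for {Taxon 1, Taxon 8}.
ocelli absent: derived state 'yes' in Taxon 2 only — an autapomorphy, so it tells us nothing about relationships among taxa.
calcified operculum (derived state 'yes') is shared by Taxon 1, Taxon 5, and Taxon 8 — a synapomorphy uniting that clade.
petiole constricted (derived state 'yes') is shared by all ingroup taxa — unites the whole ingroup.
Only Taxon 1, Taxon 5, Taxon 7, and Taxon 8 show the derived state 'yes' for reduced hind limbs, supporting them as a clade.
Most parsimonious ingroup topology: (((Taxon 5,(Taxon 1,Taxon 8)),Taxon 7),Taxon 2).
Changes per character on this tree: caudal autotomy: 1; ocelli absent: 1; calcified operculum: 1; petiole constricted: 1; reduced hind limbs: 1.
Total = 5.

5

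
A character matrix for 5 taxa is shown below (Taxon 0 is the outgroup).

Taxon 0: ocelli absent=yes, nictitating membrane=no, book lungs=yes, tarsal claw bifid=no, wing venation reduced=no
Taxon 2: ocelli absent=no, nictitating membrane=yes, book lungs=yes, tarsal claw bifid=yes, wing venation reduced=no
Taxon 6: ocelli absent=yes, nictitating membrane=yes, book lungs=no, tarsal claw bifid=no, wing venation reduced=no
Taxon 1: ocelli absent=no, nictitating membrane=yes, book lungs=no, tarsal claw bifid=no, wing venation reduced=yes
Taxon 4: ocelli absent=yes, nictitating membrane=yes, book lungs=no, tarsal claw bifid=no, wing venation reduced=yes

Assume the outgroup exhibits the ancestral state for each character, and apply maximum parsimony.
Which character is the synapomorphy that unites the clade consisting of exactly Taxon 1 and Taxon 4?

wing venation reduced

Character polarity is set by the outgroup: the derived state is whichever differs from the outgroup's state, so for ocelli absent, book lungs the derived state is 'no', and for the remaining characters it is 'yes'.
ocelli absent groups Taxon 1 and Taxon 2, which is incompatible with the clades supported by the remaining characters; treating it as convergent (homoplasy) costs fewer steps than any alternative tree.
nictitating membrane (derived state 'yes') is shared by all ingroup taxa — unites the whole ingroup.
book lungs (derived state 'no') is shared by Taxon 1, Taxon 4, and Taxon 6 — a synapomorphy uniting that clade.
tarsal claw bifid: derived state 'yes' in Taxon 2 only — an autapomorphy, so it tells us nothing about relationships among taxa.
wing venation reduced: derived state 'yes' in Taxon 1 and Taxon 4 only — synapomorphy for {Taxon 1, Taxon 4}.
Most parsimonious ingroup topology: (Taxon 2,(Taxon 6,(Taxon 1,Taxon 4))).
The clade {Taxon 1, Taxon 4} is supported by wing venation reduced: its derived state 'yes' occurs in exactly those taxa and in no other taxon (including the outgroup).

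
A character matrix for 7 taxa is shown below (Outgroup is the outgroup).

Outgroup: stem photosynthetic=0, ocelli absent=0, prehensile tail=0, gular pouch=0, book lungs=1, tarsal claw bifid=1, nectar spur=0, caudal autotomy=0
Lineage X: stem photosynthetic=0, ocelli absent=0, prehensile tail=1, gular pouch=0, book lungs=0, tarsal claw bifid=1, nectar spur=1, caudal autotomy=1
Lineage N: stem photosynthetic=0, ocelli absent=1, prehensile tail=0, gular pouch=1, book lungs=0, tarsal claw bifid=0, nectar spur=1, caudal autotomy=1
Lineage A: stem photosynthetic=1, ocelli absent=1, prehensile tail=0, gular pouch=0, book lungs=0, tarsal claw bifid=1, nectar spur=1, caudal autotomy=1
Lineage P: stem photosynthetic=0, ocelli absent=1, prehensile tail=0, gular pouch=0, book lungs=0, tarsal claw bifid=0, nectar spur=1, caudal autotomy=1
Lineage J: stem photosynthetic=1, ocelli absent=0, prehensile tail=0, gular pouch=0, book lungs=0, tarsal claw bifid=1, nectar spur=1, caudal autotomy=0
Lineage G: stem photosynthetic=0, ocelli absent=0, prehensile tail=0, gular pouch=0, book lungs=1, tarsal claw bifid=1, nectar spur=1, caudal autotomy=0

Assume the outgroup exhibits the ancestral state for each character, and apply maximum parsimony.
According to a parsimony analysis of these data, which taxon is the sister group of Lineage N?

Character polarity is set by the outgroup: the derived state is whichever differs from the outgroup's state, so for book lungs, tarsal claw bifid the derived state is '0', and for the remaining characters it is '1'.
stem photosynthetic groups Lineage A and Lineage J, which is incompatible with the clades supported by the remaining characters; treating it as convergent (homoplasy) costs fewer steps than any alternative tree.
ocelli absent: derived state '1' in Lineage A, Lineage N, and Lineage P only — synapomorphy for {Lineage A, Lineage N, Lineage P}.
prehensile tail: derived state '1' in Lineage X only — an autapomorphy, so it tells us nothing about relationships among taxa.
gular pouch (derived state '1') is unique to Lineage N (autapomorphy; uninformative for grouping).
book lungs: derived state '0' in Lineage A, Lineage J, Lineage N, Lineage P, and Lineage X only — synapomorphy for {Lineage A, Lineage J, Lineage N, Lineage P, Lineage X}.
tarsal claw bifid: derived state '0' in Lineage N and Lineage P only — synapomorphy for {Lineage N, Lineage P}.
All ingroup taxa share the derived state '1' for nectar spur; it defines the ingroup but does not resolve relationships within it.
caudal autotomy: derived state '1' in Lineage A, Lineage N, Lineage P, and Lineage X only — synapomorphy for {Lineage A, Lineage N, Lineage P, Lineage X}.
Most parsimonious ingroup topology: (((Lineage X,((Lineage N,Lineage P),Lineage A)),Lineage J),Lineage G).
Lineage N and Lineage P form a cherry on this tree, so they are sister taxa.

Lineage P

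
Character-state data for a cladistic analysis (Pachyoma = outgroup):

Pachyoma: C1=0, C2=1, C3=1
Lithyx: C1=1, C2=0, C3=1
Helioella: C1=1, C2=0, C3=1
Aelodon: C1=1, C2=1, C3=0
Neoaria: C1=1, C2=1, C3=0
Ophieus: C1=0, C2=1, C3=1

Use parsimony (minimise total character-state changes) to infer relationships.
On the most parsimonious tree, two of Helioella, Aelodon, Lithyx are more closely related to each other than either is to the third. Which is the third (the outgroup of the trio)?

Aelodon

Character polarity is set by the outgroup: the derived state is whichever differs from the outgroup's state, so for C2, C3 the derived state is '0', and for the remaining characters it is '1'.
C1 (derived state '1') is shared by Aelodon, Helioella, Lithyx, and Neoaria — a synapomorphy uniting that clade.
Only Helioella and Lithyx show the derived state '0' for C2, supporting them as a clade.
C3 (derived state '0') is shared by Aelodon and Neoaria — a synapomorphy uniting that clade.
Most parsimonious ingroup topology: (((Lithyx,Helioella),(Aelodon,Neoaria)),Ophieus).
Helioella and Lithyx share a more recent common ancestor with each other than either does with Aelodon, so Aelodon is the least closely related of the three.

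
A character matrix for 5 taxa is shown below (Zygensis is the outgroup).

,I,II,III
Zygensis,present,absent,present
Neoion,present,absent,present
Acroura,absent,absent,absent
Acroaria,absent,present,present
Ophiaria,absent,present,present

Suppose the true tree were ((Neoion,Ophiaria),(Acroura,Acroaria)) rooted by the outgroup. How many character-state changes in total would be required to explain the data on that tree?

5

Map each character onto ((Neoion,Ophiaria),(Acroura,Acroaria)) (rooted by Zygensis) and count the minimum state changes it requires (Fitch parsimony):
I: 2; II: 2; III: 1.
Total tree length = 5.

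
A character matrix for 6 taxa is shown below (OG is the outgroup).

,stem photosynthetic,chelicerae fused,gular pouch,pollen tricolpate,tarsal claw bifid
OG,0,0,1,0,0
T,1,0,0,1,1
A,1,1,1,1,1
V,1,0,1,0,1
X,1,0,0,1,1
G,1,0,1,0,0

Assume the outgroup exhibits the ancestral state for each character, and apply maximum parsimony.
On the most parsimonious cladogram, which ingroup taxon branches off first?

G

Character polarity is set by the outgroup: the derived state is whichever differs from the outgroup's state, so for gular pouch the derived state is '0', and for the remaining characters it is '1'.
stem photosynthetic (derived state '1') is shared by all ingroup taxa — unites the whole ingroup.
chelicerae fused: derived state '1' in A only — an autapomorphy, so it tells us nothing about relationships among taxa.
Only T and X show the derived state '0' for gular pouch, supporting them as a clade.
pollen tricolpate (derived state '1') is shared by A, T, and X — a synapomorphy uniting that clade.
tarsal claw bifid (derived state '1') is shared by A, T, V, and X — a synapomorphy uniting that clade.
Most parsimonious ingroup topology: ((((T,X),A),V),G).
G is sister to the clade containing all other ingroup taxa, so it is the earliest-diverging (most basal) ingroup lineage.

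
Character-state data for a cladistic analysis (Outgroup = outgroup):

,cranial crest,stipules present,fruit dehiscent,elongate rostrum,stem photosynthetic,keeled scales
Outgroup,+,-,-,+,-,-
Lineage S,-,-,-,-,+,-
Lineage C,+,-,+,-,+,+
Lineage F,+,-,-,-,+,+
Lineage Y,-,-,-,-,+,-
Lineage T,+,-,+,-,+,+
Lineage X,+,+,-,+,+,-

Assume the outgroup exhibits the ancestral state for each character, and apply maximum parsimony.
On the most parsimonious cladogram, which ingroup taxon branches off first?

Character polarity is set by the outgroup: the derived state is whichever differs from the outgroup's state, so for cranial crest, elongate rostrum the derived state is '-', and for the remaining characters it is '+'.
Only Lineage S and Lineage Y show the derived state '-' for cranial crest, supporting them as a clade.
stipules present (derived state '+') is unique to Lineage X (autapomorphy; uninformative for grouping).
fruit dehiscent: derived state '+' in Lineage C and Lineage T only — synapomorphy for {Lineage C, Lineage T}.
Only Lineage C, Lineage F, Lineage S, Lineage T, and Lineage Y show the derived state '-' for elongate rostrum, supporting them as a clade.
All ingroup taxa share the derived state '+' for stem photosynthetic; it defines the ingroup but does not resolve relationships within it.
Only Lineage C, Lineage F, and Lineage T show the derived state '+' for keeled scales, supporting them as a clade.
Most parsimonious ingroup topology: (((Lineage S,Lineage Y),((Lineage C,Lineage T),Lineage F)),Lineage X).
Lineage X is sister to the clade containing all other ingroup taxa, so it is the earliest-diverging (most basal) ingroup lineage.

Lineage X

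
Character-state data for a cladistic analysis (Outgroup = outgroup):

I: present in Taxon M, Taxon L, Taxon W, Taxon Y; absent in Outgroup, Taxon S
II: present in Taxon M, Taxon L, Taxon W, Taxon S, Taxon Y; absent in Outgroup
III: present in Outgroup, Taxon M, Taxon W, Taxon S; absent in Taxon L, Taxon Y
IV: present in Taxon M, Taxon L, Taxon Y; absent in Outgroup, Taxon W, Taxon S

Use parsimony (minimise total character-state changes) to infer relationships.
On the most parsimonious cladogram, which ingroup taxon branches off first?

Taxon S

Character polarity is set by the outgroup: the derived state is whichever differs from the outgroup's state, so for III the derived state is 'absent', and for the remaining characters it is 'present'.
I: derived state 'present' in Taxon L, Taxon M, Taxon W, and Taxon Y only — synapomorphy for {Taxon L, Taxon M, Taxon W, Taxon Y}.
II (derived state 'present') is shared by all ingroup taxa — unites the whole ingroup.
III: derived state 'absent' in Taxon L and Taxon Y only — synapomorphy for {Taxon L, Taxon Y}.
IV (derived state 'present') is shared by Taxon L, Taxon M, and Taxon Y — a synapomorphy uniting that clade.
Most parsimonious ingroup topology: (((Taxon M,(Taxon L,Taxon Y)),Taxon W),Taxon S).
Taxon S is sister to the clade containing all other ingroup taxa, so it is the earliest-diverging (most basal) ingroup lineage.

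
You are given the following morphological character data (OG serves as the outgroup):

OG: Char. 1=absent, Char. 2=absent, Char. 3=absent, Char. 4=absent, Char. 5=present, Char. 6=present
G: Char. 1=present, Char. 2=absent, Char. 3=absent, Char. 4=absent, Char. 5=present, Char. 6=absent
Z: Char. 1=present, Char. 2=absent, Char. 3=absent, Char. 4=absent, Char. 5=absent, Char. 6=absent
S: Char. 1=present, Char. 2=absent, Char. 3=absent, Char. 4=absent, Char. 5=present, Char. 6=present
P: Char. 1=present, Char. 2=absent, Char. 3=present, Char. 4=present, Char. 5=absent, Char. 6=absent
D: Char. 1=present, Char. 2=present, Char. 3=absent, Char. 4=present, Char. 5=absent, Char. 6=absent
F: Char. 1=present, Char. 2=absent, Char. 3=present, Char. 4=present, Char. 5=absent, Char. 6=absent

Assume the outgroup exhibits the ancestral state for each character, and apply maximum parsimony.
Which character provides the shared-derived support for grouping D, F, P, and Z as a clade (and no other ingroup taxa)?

Character polarity is set by the outgroup: the derived state is whichever differs from the outgroup's state, so for Char. 5, Char. 6 the derived state is 'absent', and for the remaining characters it is 'present'.
Char. 1 (derived state 'present') is shared by all ingroup taxa — unites the whole ingroup.
Char. 2: derived state 'present' in D only — an autapomorphy, so it tells us nothing about relationships among taxa.
Char. 3 (derived state 'present') is shared by F and P — a synapomorphy uniting that clade.
Only D, F, and P show the derived state 'present' for Char. 4, supporting them as a clade.
Char. 5 (derived state 'absent') is shared by D, F, P, and Z — a synapomorphy uniting that clade.
Char. 6: derived state 'absent' in D, F, G, P, and Z only — synapomorphy for {D, F, G, P, Z}.
Most parsimonious ingroup topology: (((((F,P),D),Z),G),S).
The clade {D, F, P, Z} is supported by Char. 5: its derived state 'absent' occurs in exactly those taxa and in no other taxon (including the outgroup).

Char. 5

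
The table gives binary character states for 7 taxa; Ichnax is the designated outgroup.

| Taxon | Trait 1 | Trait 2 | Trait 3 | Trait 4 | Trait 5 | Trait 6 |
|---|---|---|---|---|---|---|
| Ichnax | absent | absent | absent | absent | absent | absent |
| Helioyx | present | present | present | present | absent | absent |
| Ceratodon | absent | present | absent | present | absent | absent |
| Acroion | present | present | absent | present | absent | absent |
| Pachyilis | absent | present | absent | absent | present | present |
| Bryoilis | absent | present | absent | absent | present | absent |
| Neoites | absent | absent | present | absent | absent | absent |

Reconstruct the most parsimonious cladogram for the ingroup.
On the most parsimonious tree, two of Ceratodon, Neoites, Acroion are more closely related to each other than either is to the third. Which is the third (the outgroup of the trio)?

Neoites

The outgroup has state 'absent' for every character, so 'present' is the derived state throughout.
Trait 1 (derived state 'present') is shared by Acroion and Helioyx — a synapomorphy uniting that clade.
Only Acroion, Bryoilis, Ceratodon, Helioyx, and Pachyilis show the derived state 'present' for Trait 2, supporting them as a clade.
Trait 3 (state 'present') occurs in Helioyx and Neoites but conflicts with the nesting implied by the other characters — most parsimoniously interpreted as homoplasy.
Only Acroion, Ceratodon, and Helioyx show the derived state 'present' for Trait 4, supporting them as a clade.
Trait 5: derived state 'present' in Bryoilis and Pachyilis only — synapomorphy for {Bryoilis, Pachyilis}.
Trait 6: derived state 'present' in Pachyilis only — an autapomorphy, so it tells us nothing about relationships among taxa.
Most parsimonious ingroup topology: ((((Helioyx,Acroion),Ceratodon),(Pachyilis,Bryoilis)),Neoites).
Acroion and Ceratodon share a more recent common ancestor with each other than either does with Neoites, so Neoites is the least closely related of the three.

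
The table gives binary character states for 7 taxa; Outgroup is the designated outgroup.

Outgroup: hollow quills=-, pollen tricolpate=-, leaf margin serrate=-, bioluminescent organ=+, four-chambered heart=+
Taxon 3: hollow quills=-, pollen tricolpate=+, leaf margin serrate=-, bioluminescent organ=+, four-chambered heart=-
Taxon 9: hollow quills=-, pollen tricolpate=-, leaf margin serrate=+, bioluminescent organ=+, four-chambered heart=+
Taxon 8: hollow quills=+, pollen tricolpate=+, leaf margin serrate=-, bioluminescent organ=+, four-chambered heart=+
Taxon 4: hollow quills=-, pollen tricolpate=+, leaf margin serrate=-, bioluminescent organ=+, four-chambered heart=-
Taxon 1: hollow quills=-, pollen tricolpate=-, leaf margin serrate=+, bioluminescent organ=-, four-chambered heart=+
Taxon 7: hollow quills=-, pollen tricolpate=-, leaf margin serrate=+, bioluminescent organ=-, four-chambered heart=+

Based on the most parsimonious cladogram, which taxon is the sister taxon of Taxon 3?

Character polarity is set by the outgroup: the derived state is whichever differs from the outgroup's state, so for bioluminescent organ, four-chambered heart the derived state is '-', and for the remaining characters it is '+'.
hollow quills: derived state '+' in Taxon 8 only — an autapomorphy, so it tells us nothing about relationships among taxa.
pollen tricolpate (derived state '+') is shared by Taxon 3, Taxon 4, and Taxon 8 — a synapomorphy uniting that clade.
leaf margin serrate (derived state '+') is shared by Taxon 1, Taxon 7, and Taxon 9 — a synapomorphy uniting that clade.
bioluminescent organ (derived state '-') is shared by Taxon 1 and Taxon 7 — a synapomorphy uniting that clade.
four-chambered heart: derived state '-' in Taxon 3 and Taxon 4 only — synapomorphy for {Taxon 3, Taxon 4}.
Most parsimonious ingroup topology: (((Taxon 3,Taxon 4),Taxon 8),(Taxon 9,(Taxon 1,Taxon 7))).
Taxon 3 and Taxon 4 form a cherry on this tree, so they are sister taxa.

Taxon 4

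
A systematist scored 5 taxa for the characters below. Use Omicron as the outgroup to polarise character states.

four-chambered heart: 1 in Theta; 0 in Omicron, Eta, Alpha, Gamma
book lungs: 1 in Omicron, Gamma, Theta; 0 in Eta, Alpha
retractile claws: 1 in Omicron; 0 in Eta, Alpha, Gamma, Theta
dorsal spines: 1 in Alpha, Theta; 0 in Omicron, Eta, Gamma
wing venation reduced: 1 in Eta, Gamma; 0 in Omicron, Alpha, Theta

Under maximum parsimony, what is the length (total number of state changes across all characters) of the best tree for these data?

Character polarity is set by the outgroup: the derived state is whichever differs from the outgroup's state, so for book lungs, retractile claws the derived state is '0', and for the remaining characters it is '1'.
four-chambered heart: derived state '1' in Theta only — an autapomorphy, so it tells us nothing about relationships among taxa.
book lungs (state '0') occurs in Alpha and Eta but conflicts with the nesting implied by the other characters — most parsimoniously interpreted as homoplasy.
All ingroup taxa share the derived state '0' for retractile claws; it defines the ingroup but does not resolve relationships within it.
Only Alpha and Theta show the derived state '1' for dorsal spines, supporting them as a clade.
wing venation reduced: derived state '1' in Eta and Gamma only — synapomorphy for {Eta, Gamma}.
Most parsimonious ingroup topology: ((Eta,Gamma),(Alpha,Theta)).
Changes per character on this tree: four-chambered heart: 1; book lungs: 2; retractile claws: 1; dorsal spines: 1; wing venation reduced: 1.
Total = 6.

6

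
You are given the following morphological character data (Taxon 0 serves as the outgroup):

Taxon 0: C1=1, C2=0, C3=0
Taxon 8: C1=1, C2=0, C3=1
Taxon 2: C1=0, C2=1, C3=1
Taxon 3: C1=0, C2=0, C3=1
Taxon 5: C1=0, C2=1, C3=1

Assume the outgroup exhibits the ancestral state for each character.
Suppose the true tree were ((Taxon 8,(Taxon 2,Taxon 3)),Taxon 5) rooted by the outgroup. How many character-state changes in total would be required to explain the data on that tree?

5

Map each character onto ((Taxon 8,(Taxon 2,Taxon 3)),Taxon 5) (rooted by Taxon 0) and count the minimum state changes it requires (Fitch parsimony):
C1: 2; C2: 2; C3: 1.
Total tree length = 5.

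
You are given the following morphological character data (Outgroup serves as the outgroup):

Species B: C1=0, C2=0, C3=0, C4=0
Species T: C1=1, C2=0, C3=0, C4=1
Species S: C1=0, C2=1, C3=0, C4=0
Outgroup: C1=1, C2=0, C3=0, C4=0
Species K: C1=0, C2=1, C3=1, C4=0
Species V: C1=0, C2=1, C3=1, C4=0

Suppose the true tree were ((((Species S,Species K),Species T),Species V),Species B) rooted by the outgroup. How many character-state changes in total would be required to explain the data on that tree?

Map each character onto ((((Species S,Species K),Species T),Species V),Species B) (rooted by Outgroup) and count the minimum state changes it requires (Fitch parsimony):
C1: 2; C2: 2; C3: 2; C4: 1.
Total tree length = 7.

7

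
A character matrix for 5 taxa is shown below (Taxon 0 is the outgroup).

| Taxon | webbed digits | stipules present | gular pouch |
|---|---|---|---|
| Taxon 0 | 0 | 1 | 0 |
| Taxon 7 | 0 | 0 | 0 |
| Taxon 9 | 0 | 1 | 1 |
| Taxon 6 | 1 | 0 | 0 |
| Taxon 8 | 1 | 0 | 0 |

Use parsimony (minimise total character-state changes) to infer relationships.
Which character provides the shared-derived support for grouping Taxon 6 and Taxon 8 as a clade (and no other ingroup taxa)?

webbed digits

Character polarity is set by the outgroup: the derived state is whichever differs from the outgroup's state, so for stipules present the derived state is '0', and for the remaining characters it is '1'.
webbed digits: derived state '1' in Taxon 6 and Taxon 8 only — synapomorphy for {Taxon 6, Taxon 8}.
stipules present (derived state '0') is shared by Taxon 6, Taxon 7, and Taxon 8 — a synapomorphy uniting that clade.
gular pouch: derived state '1' in Taxon 9 only — an autapomorphy, so it tells us nothing about relationships among taxa.
Most parsimonious ingroup topology: ((Taxon 7,(Taxon 6,Taxon 8)),Taxon 9).
The clade {Taxon 6, Taxon 8} is supported by webbed digits: its derived state '1' occurs in exactly those taxa and in no other taxon (including the outgroup).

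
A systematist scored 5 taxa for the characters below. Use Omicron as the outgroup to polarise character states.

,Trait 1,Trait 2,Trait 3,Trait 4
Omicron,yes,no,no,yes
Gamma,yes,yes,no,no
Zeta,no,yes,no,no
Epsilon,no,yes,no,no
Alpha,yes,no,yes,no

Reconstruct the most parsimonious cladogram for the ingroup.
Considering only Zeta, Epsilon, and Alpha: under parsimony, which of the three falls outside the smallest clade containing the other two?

Alpha

Character polarity is set by the outgroup: the derived state is whichever differs from the outgroup's state, so for Trait 1, Trait 4 the derived state is 'no', and for the remaining characters it is 'yes'.
Trait 1: derived state 'no' in Epsilon and Zeta only — synapomorphy for {Epsilon, Zeta}.
Trait 2: derived state 'yes' in Epsilon, Gamma, and Zeta only — synapomorphy for {Epsilon, Gamma, Zeta}.
Trait 3 (derived state 'yes') is unique to Alpha (autapomorphy; uninformative for grouping).
All ingroup taxa share the derived state 'no' for Trait 4; it defines the ingroup but does not resolve relationships within it.
Most parsimonious ingroup topology: ((Gamma,(Zeta,Epsilon)),Alpha).
Epsilon and Zeta share a more recent common ancestor with each other than either does with Alpha, so Alpha is the least closely related of the three.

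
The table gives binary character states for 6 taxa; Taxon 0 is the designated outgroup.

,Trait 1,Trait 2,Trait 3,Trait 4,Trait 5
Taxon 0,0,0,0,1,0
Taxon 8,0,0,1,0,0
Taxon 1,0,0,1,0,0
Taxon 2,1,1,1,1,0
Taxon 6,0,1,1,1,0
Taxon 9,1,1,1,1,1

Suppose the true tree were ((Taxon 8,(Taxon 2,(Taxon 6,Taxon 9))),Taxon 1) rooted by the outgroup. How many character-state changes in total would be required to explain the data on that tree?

7

Map each character onto ((Taxon 8,(Taxon 2,(Taxon 6,Taxon 9))),Taxon 1) (rooted by Taxon 0) and count the minimum state changes it requires (Fitch parsimony):
Trait 1: 2; Trait 2: 1; Trait 3: 1; Trait 4: 2; Trait 5: 1.
Total tree length = 7.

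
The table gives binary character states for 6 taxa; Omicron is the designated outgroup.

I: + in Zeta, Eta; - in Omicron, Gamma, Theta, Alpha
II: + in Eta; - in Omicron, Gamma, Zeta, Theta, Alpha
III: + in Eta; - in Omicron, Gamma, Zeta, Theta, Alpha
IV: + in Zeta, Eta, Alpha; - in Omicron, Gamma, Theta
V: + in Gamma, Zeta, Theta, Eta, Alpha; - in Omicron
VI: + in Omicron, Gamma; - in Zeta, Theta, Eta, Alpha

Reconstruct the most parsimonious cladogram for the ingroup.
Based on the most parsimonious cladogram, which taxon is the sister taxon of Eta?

Zeta

Character polarity is set by the outgroup: the derived state is whichever differs from the outgroup's state, so for VI the derived state is '-', and for the remaining characters it is '+'.
Only Eta and Zeta show the derived state '+' for I, supporting them as a clade.
II (derived state '+') is unique to Eta (autapomorphy; uninformative for grouping).
III: derived state '+' in Eta only — an autapomorphy, so it tells us nothing about relationships among taxa.
IV: derived state '+' in Alpha, Eta, and Zeta only — synapomorphy for {Alpha, Eta, Zeta}.
All ingroup taxa share the derived state '+' for V; it defines the ingroup but does not resolve relationships within it.
Only Alpha, Eta, Theta, and Zeta show the derived state '-' for VI, supporting them as a clade.
Most parsimonious ingroup topology: (Gamma,(((Zeta,Eta),Alpha),Theta)).
Eta and Zeta form a cherry on this tree, so they are sister taxa.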